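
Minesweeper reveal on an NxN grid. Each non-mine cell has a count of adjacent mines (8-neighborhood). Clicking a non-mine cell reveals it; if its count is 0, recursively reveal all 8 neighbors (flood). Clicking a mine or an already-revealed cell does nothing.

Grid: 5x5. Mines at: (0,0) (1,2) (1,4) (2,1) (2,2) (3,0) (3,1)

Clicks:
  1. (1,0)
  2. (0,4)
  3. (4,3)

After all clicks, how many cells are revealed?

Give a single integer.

Click 1 (1,0) count=2: revealed 1 new [(1,0)] -> total=1
Click 2 (0,4) count=1: revealed 1 new [(0,4)] -> total=2
Click 3 (4,3) count=0: revealed 8 new [(2,3) (2,4) (3,2) (3,3) (3,4) (4,2) (4,3) (4,4)] -> total=10

Answer: 10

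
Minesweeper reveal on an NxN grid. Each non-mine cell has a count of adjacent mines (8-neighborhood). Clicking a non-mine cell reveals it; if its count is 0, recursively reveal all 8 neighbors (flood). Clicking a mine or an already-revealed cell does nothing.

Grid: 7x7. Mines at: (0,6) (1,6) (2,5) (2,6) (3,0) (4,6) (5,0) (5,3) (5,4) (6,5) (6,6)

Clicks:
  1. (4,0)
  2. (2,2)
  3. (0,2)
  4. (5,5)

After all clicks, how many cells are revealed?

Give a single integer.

Answer: 27

Derivation:
Click 1 (4,0) count=2: revealed 1 new [(4,0)] -> total=1
Click 2 (2,2) count=0: revealed 25 new [(0,0) (0,1) (0,2) (0,3) (0,4) (0,5) (1,0) (1,1) (1,2) (1,3) (1,4) (1,5) (2,0) (2,1) (2,2) (2,3) (2,4) (3,1) (3,2) (3,3) (3,4) (4,1) (4,2) (4,3) (4,4)] -> total=26
Click 3 (0,2) count=0: revealed 0 new [(none)] -> total=26
Click 4 (5,5) count=4: revealed 1 new [(5,5)] -> total=27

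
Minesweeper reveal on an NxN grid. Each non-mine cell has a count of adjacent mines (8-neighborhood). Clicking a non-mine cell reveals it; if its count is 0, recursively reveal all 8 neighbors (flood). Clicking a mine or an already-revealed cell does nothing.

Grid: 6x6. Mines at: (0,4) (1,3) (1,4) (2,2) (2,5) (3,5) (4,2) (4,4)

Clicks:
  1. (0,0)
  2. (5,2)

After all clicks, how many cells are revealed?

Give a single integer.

Click 1 (0,0) count=0: revealed 14 new [(0,0) (0,1) (0,2) (1,0) (1,1) (1,2) (2,0) (2,1) (3,0) (3,1) (4,0) (4,1) (5,0) (5,1)] -> total=14
Click 2 (5,2) count=1: revealed 1 new [(5,2)] -> total=15

Answer: 15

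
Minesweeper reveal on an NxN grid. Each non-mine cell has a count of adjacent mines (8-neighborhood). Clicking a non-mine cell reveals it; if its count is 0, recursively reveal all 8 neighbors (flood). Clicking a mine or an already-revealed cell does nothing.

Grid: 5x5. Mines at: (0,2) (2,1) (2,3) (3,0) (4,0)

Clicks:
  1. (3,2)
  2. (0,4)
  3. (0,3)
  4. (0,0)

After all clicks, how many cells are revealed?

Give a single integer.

Answer: 9

Derivation:
Click 1 (3,2) count=2: revealed 1 new [(3,2)] -> total=1
Click 2 (0,4) count=0: revealed 4 new [(0,3) (0,4) (1,3) (1,4)] -> total=5
Click 3 (0,3) count=1: revealed 0 new [(none)] -> total=5
Click 4 (0,0) count=0: revealed 4 new [(0,0) (0,1) (1,0) (1,1)] -> total=9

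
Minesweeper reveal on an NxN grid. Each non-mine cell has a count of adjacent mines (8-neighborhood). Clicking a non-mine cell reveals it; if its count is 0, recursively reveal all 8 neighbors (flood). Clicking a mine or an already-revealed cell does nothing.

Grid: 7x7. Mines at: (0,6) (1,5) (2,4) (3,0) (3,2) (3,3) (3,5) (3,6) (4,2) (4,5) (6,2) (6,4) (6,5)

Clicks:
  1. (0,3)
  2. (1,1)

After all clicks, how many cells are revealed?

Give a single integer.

Answer: 14

Derivation:
Click 1 (0,3) count=0: revealed 14 new [(0,0) (0,1) (0,2) (0,3) (0,4) (1,0) (1,1) (1,2) (1,3) (1,4) (2,0) (2,1) (2,2) (2,3)] -> total=14
Click 2 (1,1) count=0: revealed 0 new [(none)] -> total=14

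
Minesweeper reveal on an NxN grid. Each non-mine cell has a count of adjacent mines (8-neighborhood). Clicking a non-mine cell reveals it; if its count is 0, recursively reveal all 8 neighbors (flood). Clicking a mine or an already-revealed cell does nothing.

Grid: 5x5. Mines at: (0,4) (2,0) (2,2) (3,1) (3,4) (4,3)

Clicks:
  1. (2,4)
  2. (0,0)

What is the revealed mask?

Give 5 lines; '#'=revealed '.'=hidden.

Answer: ####.
####.
....#
.....
.....

Derivation:
Click 1 (2,4) count=1: revealed 1 new [(2,4)] -> total=1
Click 2 (0,0) count=0: revealed 8 new [(0,0) (0,1) (0,2) (0,3) (1,0) (1,1) (1,2) (1,3)] -> total=9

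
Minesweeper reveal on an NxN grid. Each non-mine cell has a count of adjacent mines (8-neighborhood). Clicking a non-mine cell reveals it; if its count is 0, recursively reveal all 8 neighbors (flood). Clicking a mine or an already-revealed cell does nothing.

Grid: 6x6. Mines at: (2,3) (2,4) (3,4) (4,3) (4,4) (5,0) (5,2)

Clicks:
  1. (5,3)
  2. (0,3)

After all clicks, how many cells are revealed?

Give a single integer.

Answer: 22

Derivation:
Click 1 (5,3) count=3: revealed 1 new [(5,3)] -> total=1
Click 2 (0,3) count=0: revealed 21 new [(0,0) (0,1) (0,2) (0,3) (0,4) (0,5) (1,0) (1,1) (1,2) (1,3) (1,4) (1,5) (2,0) (2,1) (2,2) (3,0) (3,1) (3,2) (4,0) (4,1) (4,2)] -> total=22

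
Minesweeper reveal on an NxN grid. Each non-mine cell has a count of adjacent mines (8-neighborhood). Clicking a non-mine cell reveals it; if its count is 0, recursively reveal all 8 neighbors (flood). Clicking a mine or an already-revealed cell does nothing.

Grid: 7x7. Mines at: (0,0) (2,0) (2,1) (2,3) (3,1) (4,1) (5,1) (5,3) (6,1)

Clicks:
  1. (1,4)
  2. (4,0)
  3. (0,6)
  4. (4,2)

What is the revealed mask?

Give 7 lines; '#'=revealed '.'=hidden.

Answer: .######
.######
....###
....###
#.#.###
....###
....###

Derivation:
Click 1 (1,4) count=1: revealed 1 new [(1,4)] -> total=1
Click 2 (4,0) count=3: revealed 1 new [(4,0)] -> total=2
Click 3 (0,6) count=0: revealed 26 new [(0,1) (0,2) (0,3) (0,4) (0,5) (0,6) (1,1) (1,2) (1,3) (1,5) (1,6) (2,4) (2,5) (2,6) (3,4) (3,5) (3,6) (4,4) (4,5) (4,6) (5,4) (5,5) (5,6) (6,4) (6,5) (6,6)] -> total=28
Click 4 (4,2) count=4: revealed 1 new [(4,2)] -> total=29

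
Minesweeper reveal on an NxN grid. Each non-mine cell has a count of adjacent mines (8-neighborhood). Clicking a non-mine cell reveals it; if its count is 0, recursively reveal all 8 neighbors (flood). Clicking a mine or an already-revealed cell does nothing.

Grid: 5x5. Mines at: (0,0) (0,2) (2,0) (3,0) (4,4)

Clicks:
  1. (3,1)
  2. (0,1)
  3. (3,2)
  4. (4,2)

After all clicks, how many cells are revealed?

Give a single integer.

Answer: 18

Derivation:
Click 1 (3,1) count=2: revealed 1 new [(3,1)] -> total=1
Click 2 (0,1) count=2: revealed 1 new [(0,1)] -> total=2
Click 3 (3,2) count=0: revealed 16 new [(0,3) (0,4) (1,1) (1,2) (1,3) (1,4) (2,1) (2,2) (2,3) (2,4) (3,2) (3,3) (3,4) (4,1) (4,2) (4,3)] -> total=18
Click 4 (4,2) count=0: revealed 0 new [(none)] -> total=18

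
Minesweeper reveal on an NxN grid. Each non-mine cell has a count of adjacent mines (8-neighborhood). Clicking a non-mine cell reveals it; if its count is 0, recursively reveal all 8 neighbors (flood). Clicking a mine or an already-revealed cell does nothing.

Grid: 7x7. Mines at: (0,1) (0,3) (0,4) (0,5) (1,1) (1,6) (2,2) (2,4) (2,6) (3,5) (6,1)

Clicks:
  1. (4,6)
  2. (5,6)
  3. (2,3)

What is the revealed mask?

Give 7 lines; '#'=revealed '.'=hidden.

Answer: .......
.......
##.#...
#####..
#######
#######
..#####

Derivation:
Click 1 (4,6) count=1: revealed 1 new [(4,6)] -> total=1
Click 2 (5,6) count=0: revealed 25 new [(2,0) (2,1) (3,0) (3,1) (3,2) (3,3) (3,4) (4,0) (4,1) (4,2) (4,3) (4,4) (4,5) (5,0) (5,1) (5,2) (5,3) (5,4) (5,5) (5,6) (6,2) (6,3) (6,4) (6,5) (6,6)] -> total=26
Click 3 (2,3) count=2: revealed 1 new [(2,3)] -> total=27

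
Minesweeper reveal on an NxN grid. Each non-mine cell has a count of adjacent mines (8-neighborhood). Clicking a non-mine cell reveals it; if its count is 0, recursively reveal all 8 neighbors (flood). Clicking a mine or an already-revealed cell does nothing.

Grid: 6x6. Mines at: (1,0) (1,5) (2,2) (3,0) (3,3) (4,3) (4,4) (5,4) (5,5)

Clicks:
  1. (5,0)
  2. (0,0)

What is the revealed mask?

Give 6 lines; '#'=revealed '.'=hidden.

Answer: #.....
......
......
......
###...
###...

Derivation:
Click 1 (5,0) count=0: revealed 6 new [(4,0) (4,1) (4,2) (5,0) (5,1) (5,2)] -> total=6
Click 2 (0,0) count=1: revealed 1 new [(0,0)] -> total=7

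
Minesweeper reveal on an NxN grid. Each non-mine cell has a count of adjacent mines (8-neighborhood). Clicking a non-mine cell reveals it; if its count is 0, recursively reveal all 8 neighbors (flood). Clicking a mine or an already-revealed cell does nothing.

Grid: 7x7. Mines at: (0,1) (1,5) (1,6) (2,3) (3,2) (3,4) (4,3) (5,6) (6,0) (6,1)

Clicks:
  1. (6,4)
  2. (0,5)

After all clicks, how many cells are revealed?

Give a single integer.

Answer: 9

Derivation:
Click 1 (6,4) count=0: revealed 8 new [(5,2) (5,3) (5,4) (5,5) (6,2) (6,3) (6,4) (6,5)] -> total=8
Click 2 (0,5) count=2: revealed 1 new [(0,5)] -> total=9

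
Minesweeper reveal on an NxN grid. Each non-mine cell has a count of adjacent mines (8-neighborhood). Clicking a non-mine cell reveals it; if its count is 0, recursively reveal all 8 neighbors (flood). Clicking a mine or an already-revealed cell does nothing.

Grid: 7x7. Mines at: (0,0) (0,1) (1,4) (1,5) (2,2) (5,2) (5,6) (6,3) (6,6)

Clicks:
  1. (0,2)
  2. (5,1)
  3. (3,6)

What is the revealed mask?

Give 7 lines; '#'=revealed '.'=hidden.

Click 1 (0,2) count=1: revealed 1 new [(0,2)] -> total=1
Click 2 (5,1) count=1: revealed 1 new [(5,1)] -> total=2
Click 3 (3,6) count=0: revealed 15 new [(2,3) (2,4) (2,5) (2,6) (3,3) (3,4) (3,5) (3,6) (4,3) (4,4) (4,5) (4,6) (5,3) (5,4) (5,5)] -> total=17

Answer: ..#....
.......
...####
...####
...####
.#.###.
.......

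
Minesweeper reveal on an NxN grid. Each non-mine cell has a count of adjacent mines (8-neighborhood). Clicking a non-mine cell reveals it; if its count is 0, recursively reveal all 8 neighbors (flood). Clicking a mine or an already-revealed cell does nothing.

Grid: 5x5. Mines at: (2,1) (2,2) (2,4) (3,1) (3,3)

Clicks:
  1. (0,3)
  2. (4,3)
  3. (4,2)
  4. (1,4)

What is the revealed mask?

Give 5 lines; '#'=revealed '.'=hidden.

Click 1 (0,3) count=0: revealed 10 new [(0,0) (0,1) (0,2) (0,3) (0,4) (1,0) (1,1) (1,2) (1,3) (1,4)] -> total=10
Click 2 (4,3) count=1: revealed 1 new [(4,3)] -> total=11
Click 3 (4,2) count=2: revealed 1 new [(4,2)] -> total=12
Click 4 (1,4) count=1: revealed 0 new [(none)] -> total=12

Answer: #####
#####
.....
.....
..##.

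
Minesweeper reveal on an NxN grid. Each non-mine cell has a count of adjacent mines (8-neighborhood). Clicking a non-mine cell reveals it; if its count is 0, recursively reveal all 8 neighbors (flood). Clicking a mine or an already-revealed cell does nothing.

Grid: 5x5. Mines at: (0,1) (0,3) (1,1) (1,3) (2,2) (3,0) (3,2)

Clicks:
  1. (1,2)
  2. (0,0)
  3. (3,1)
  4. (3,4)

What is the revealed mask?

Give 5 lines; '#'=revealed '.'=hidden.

Click 1 (1,2) count=5: revealed 1 new [(1,2)] -> total=1
Click 2 (0,0) count=2: revealed 1 new [(0,0)] -> total=2
Click 3 (3,1) count=3: revealed 1 new [(3,1)] -> total=3
Click 4 (3,4) count=0: revealed 6 new [(2,3) (2,4) (3,3) (3,4) (4,3) (4,4)] -> total=9

Answer: #....
..#..
...##
.#.##
...##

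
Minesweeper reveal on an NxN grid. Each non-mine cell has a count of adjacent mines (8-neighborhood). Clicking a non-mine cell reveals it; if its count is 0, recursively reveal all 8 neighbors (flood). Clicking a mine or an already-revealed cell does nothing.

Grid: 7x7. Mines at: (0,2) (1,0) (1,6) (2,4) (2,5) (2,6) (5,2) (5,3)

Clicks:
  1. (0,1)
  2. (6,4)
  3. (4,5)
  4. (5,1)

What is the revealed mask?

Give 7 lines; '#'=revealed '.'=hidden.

Click 1 (0,1) count=2: revealed 1 new [(0,1)] -> total=1
Click 2 (6,4) count=1: revealed 1 new [(6,4)] -> total=2
Click 3 (4,5) count=0: revealed 11 new [(3,4) (3,5) (3,6) (4,4) (4,5) (4,6) (5,4) (5,5) (5,6) (6,5) (6,6)] -> total=13
Click 4 (5,1) count=1: revealed 1 new [(5,1)] -> total=14

Answer: .#.....
.......
.......
....###
....###
.#..###
....###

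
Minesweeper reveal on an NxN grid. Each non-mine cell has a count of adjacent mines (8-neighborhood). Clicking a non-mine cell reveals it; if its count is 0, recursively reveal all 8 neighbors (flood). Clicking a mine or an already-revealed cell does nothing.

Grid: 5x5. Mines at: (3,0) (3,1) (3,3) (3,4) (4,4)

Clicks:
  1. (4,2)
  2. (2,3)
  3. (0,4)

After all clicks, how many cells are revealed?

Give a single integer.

Answer: 16

Derivation:
Click 1 (4,2) count=2: revealed 1 new [(4,2)] -> total=1
Click 2 (2,3) count=2: revealed 1 new [(2,3)] -> total=2
Click 3 (0,4) count=0: revealed 14 new [(0,0) (0,1) (0,2) (0,3) (0,4) (1,0) (1,1) (1,2) (1,3) (1,4) (2,0) (2,1) (2,2) (2,4)] -> total=16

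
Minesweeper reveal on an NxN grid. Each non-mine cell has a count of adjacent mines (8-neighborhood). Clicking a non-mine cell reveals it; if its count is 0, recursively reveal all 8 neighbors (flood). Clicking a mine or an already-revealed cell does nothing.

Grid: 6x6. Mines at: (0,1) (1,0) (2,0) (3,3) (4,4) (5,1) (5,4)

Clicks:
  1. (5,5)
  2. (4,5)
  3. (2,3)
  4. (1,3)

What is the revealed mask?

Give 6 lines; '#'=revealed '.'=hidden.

Click 1 (5,5) count=2: revealed 1 new [(5,5)] -> total=1
Click 2 (4,5) count=2: revealed 1 new [(4,5)] -> total=2
Click 3 (2,3) count=1: revealed 1 new [(2,3)] -> total=3
Click 4 (1,3) count=0: revealed 13 new [(0,2) (0,3) (0,4) (0,5) (1,2) (1,3) (1,4) (1,5) (2,2) (2,4) (2,5) (3,4) (3,5)] -> total=16

Answer: ..####
..####
..####
....##
.....#
.....#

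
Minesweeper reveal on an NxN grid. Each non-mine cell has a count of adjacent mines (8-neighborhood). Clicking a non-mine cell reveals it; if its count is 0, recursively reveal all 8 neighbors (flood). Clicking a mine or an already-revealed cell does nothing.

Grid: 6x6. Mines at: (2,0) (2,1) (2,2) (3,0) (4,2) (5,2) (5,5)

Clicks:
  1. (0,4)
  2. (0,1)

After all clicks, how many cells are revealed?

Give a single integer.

Click 1 (0,4) count=0: revealed 21 new [(0,0) (0,1) (0,2) (0,3) (0,4) (0,5) (1,0) (1,1) (1,2) (1,3) (1,4) (1,5) (2,3) (2,4) (2,5) (3,3) (3,4) (3,5) (4,3) (4,4) (4,5)] -> total=21
Click 2 (0,1) count=0: revealed 0 new [(none)] -> total=21

Answer: 21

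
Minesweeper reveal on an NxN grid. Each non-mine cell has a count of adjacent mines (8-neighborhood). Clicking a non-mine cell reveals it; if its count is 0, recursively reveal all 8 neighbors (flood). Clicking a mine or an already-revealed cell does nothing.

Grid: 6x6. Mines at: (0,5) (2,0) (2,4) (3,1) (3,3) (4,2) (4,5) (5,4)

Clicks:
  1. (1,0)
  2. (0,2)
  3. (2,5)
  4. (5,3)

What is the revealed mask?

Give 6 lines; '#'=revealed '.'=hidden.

Click 1 (1,0) count=1: revealed 1 new [(1,0)] -> total=1
Click 2 (0,2) count=0: revealed 12 new [(0,0) (0,1) (0,2) (0,3) (0,4) (1,1) (1,2) (1,3) (1,4) (2,1) (2,2) (2,3)] -> total=13
Click 3 (2,5) count=1: revealed 1 new [(2,5)] -> total=14
Click 4 (5,3) count=2: revealed 1 new [(5,3)] -> total=15

Answer: #####.
#####.
.###.#
......
......
...#..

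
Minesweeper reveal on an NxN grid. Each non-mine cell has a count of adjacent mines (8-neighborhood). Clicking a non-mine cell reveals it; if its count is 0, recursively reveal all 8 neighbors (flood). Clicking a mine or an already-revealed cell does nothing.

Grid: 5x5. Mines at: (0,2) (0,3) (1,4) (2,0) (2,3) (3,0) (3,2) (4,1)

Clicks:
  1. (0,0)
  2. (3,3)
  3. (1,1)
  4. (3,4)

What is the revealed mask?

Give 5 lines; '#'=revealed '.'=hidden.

Answer: ##...
##...
.....
...##
.....

Derivation:
Click 1 (0,0) count=0: revealed 4 new [(0,0) (0,1) (1,0) (1,1)] -> total=4
Click 2 (3,3) count=2: revealed 1 new [(3,3)] -> total=5
Click 3 (1,1) count=2: revealed 0 new [(none)] -> total=5
Click 4 (3,4) count=1: revealed 1 new [(3,4)] -> total=6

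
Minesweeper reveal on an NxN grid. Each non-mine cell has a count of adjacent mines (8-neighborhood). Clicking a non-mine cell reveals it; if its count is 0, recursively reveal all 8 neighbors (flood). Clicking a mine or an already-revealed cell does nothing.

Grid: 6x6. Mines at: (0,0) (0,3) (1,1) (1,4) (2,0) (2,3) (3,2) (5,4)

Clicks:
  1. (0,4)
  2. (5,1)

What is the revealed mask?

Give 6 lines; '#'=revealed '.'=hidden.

Click 1 (0,4) count=2: revealed 1 new [(0,4)] -> total=1
Click 2 (5,1) count=0: revealed 10 new [(3,0) (3,1) (4,0) (4,1) (4,2) (4,3) (5,0) (5,1) (5,2) (5,3)] -> total=11

Answer: ....#.
......
......
##....
####..
####..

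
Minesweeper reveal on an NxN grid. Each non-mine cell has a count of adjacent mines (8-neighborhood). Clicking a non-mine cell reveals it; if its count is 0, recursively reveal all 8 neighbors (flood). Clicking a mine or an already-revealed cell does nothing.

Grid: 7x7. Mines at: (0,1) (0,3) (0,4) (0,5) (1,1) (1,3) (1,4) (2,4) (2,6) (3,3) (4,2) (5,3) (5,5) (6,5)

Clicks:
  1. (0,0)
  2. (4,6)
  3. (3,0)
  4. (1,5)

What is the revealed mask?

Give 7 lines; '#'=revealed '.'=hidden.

Click 1 (0,0) count=2: revealed 1 new [(0,0)] -> total=1
Click 2 (4,6) count=1: revealed 1 new [(4,6)] -> total=2
Click 3 (3,0) count=0: revealed 12 new [(2,0) (2,1) (3,0) (3,1) (4,0) (4,1) (5,0) (5,1) (5,2) (6,0) (6,1) (6,2)] -> total=14
Click 4 (1,5) count=5: revealed 1 new [(1,5)] -> total=15

Answer: #......
.....#.
##.....
##.....
##....#
###....
###....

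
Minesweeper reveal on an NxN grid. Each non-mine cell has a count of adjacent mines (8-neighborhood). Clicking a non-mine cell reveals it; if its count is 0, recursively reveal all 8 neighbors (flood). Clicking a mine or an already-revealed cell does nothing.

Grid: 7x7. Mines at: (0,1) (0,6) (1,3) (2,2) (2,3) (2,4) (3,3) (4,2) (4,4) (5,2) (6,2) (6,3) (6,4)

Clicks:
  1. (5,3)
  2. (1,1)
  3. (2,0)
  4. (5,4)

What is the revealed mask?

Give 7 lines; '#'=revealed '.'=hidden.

Click 1 (5,3) count=6: revealed 1 new [(5,3)] -> total=1
Click 2 (1,1) count=2: revealed 1 new [(1,1)] -> total=2
Click 3 (2,0) count=0: revealed 11 new [(1,0) (2,0) (2,1) (3,0) (3,1) (4,0) (4,1) (5,0) (5,1) (6,0) (6,1)] -> total=13
Click 4 (5,4) count=3: revealed 1 new [(5,4)] -> total=14

Answer: .......
##.....
##.....
##.....
##.....
##.##..
##.....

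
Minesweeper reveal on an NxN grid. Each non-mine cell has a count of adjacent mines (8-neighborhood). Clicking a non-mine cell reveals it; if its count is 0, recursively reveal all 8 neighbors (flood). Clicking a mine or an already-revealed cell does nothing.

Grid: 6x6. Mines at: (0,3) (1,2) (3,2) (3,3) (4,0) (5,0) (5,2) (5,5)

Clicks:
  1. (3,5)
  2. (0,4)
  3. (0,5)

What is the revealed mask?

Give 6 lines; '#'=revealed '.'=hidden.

Answer: ....##
....##
....##
....##
....##
......

Derivation:
Click 1 (3,5) count=0: revealed 10 new [(0,4) (0,5) (1,4) (1,5) (2,4) (2,5) (3,4) (3,5) (4,4) (4,5)] -> total=10
Click 2 (0,4) count=1: revealed 0 new [(none)] -> total=10
Click 3 (0,5) count=0: revealed 0 new [(none)] -> total=10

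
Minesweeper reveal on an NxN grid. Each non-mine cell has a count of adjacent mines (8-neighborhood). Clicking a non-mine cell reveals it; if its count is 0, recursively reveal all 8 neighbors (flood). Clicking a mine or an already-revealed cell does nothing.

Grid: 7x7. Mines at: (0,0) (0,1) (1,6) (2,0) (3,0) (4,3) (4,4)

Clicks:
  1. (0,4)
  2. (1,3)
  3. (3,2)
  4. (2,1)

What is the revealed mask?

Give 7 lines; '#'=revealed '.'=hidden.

Click 1 (0,4) count=0: revealed 19 new [(0,2) (0,3) (0,4) (0,5) (1,1) (1,2) (1,3) (1,4) (1,5) (2,1) (2,2) (2,3) (2,4) (2,5) (3,1) (3,2) (3,3) (3,4) (3,5)] -> total=19
Click 2 (1,3) count=0: revealed 0 new [(none)] -> total=19
Click 3 (3,2) count=1: revealed 0 new [(none)] -> total=19
Click 4 (2,1) count=2: revealed 0 new [(none)] -> total=19

Answer: ..####.
.#####.
.#####.
.#####.
.......
.......
.......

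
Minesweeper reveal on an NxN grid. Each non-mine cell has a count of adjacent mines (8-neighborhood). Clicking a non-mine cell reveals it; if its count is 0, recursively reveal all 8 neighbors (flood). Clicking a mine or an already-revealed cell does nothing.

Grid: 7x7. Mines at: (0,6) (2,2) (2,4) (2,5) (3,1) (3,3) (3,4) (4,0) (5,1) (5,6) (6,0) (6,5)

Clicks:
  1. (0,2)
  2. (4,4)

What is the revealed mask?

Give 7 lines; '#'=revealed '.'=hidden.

Answer: ######.
######.
##.....
.......
....#..
.......
.......

Derivation:
Click 1 (0,2) count=0: revealed 14 new [(0,0) (0,1) (0,2) (0,3) (0,4) (0,5) (1,0) (1,1) (1,2) (1,3) (1,4) (1,5) (2,0) (2,1)] -> total=14
Click 2 (4,4) count=2: revealed 1 new [(4,4)] -> total=15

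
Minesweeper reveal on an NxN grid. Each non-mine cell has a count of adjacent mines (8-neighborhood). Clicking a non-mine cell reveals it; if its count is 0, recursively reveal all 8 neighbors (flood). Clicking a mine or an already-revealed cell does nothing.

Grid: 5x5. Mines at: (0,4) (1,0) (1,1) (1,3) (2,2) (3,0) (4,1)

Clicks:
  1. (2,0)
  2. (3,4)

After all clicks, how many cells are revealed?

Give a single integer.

Click 1 (2,0) count=3: revealed 1 new [(2,0)] -> total=1
Click 2 (3,4) count=0: revealed 8 new [(2,3) (2,4) (3,2) (3,3) (3,4) (4,2) (4,3) (4,4)] -> total=9

Answer: 9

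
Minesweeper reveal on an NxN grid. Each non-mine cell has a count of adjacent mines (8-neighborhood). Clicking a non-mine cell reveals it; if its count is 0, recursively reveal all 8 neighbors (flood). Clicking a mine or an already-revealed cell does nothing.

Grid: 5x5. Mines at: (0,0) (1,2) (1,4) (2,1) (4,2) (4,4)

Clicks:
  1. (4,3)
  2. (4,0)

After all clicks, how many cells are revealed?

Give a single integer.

Answer: 5

Derivation:
Click 1 (4,3) count=2: revealed 1 new [(4,3)] -> total=1
Click 2 (4,0) count=0: revealed 4 new [(3,0) (3,1) (4,0) (4,1)] -> total=5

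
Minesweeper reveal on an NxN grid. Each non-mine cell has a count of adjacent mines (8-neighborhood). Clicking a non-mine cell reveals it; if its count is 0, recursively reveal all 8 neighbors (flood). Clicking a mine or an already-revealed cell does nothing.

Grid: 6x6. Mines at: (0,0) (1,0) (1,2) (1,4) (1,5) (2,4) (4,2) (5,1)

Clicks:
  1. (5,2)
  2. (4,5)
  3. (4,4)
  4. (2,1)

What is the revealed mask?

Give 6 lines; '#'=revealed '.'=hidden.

Click 1 (5,2) count=2: revealed 1 new [(5,2)] -> total=1
Click 2 (4,5) count=0: revealed 9 new [(3,3) (3,4) (3,5) (4,3) (4,4) (4,5) (5,3) (5,4) (5,5)] -> total=10
Click 3 (4,4) count=0: revealed 0 new [(none)] -> total=10
Click 4 (2,1) count=2: revealed 1 new [(2,1)] -> total=11

Answer: ......
......
.#....
...###
...###
..####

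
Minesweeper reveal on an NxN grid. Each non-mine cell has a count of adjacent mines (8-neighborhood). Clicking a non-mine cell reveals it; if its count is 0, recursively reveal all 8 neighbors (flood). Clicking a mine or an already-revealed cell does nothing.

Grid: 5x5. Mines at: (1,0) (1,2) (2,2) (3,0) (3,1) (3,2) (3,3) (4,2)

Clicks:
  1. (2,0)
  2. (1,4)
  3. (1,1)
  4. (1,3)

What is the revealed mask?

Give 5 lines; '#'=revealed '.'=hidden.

Answer: ...##
.#.##
#..##
.....
.....

Derivation:
Click 1 (2,0) count=3: revealed 1 new [(2,0)] -> total=1
Click 2 (1,4) count=0: revealed 6 new [(0,3) (0,4) (1,3) (1,4) (2,3) (2,4)] -> total=7
Click 3 (1,1) count=3: revealed 1 new [(1,1)] -> total=8
Click 4 (1,3) count=2: revealed 0 new [(none)] -> total=8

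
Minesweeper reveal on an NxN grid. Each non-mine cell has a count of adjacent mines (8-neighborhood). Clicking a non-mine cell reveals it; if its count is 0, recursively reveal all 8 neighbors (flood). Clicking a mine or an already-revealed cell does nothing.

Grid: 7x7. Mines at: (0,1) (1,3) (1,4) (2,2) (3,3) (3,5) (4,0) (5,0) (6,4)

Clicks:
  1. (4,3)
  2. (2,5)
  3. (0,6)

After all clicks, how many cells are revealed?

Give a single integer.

Answer: 7

Derivation:
Click 1 (4,3) count=1: revealed 1 new [(4,3)] -> total=1
Click 2 (2,5) count=2: revealed 1 new [(2,5)] -> total=2
Click 3 (0,6) count=0: revealed 5 new [(0,5) (0,6) (1,5) (1,6) (2,6)] -> total=7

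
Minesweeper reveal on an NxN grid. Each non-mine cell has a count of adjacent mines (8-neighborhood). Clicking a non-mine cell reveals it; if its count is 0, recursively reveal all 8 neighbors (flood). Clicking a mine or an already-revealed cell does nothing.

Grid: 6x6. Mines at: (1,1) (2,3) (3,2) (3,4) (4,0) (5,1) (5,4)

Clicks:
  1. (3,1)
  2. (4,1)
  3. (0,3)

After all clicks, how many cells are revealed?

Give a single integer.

Answer: 12

Derivation:
Click 1 (3,1) count=2: revealed 1 new [(3,1)] -> total=1
Click 2 (4,1) count=3: revealed 1 new [(4,1)] -> total=2
Click 3 (0,3) count=0: revealed 10 new [(0,2) (0,3) (0,4) (0,5) (1,2) (1,3) (1,4) (1,5) (2,4) (2,5)] -> total=12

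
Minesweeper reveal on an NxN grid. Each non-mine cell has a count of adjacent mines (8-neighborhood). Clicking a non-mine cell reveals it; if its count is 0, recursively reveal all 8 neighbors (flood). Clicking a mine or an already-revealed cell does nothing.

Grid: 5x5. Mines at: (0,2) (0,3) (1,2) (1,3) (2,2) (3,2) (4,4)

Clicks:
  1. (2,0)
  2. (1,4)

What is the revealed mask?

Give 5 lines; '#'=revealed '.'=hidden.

Click 1 (2,0) count=0: revealed 10 new [(0,0) (0,1) (1,0) (1,1) (2,0) (2,1) (3,0) (3,1) (4,0) (4,1)] -> total=10
Click 2 (1,4) count=2: revealed 1 new [(1,4)] -> total=11

Answer: ##...
##..#
##...
##...
##...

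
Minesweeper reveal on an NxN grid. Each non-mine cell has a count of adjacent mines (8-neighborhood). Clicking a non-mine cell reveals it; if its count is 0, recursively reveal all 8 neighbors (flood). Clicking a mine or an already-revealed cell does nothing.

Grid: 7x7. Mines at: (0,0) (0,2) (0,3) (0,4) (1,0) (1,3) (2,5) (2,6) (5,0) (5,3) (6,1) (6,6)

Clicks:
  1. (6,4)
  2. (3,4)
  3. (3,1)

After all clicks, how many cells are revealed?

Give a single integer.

Click 1 (6,4) count=1: revealed 1 new [(6,4)] -> total=1
Click 2 (3,4) count=1: revealed 1 new [(3,4)] -> total=2
Click 3 (3,1) count=0: revealed 14 new [(2,0) (2,1) (2,2) (2,3) (2,4) (3,0) (3,1) (3,2) (3,3) (4,0) (4,1) (4,2) (4,3) (4,4)] -> total=16

Answer: 16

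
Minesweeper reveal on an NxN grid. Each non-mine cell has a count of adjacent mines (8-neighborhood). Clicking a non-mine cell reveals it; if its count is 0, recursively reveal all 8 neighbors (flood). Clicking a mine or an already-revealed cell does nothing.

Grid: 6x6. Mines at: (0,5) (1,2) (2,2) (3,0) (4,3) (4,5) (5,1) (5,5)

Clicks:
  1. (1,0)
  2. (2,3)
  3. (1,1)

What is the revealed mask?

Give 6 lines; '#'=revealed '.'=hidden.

Answer: ##....
##....
##.#..
......
......
......

Derivation:
Click 1 (1,0) count=0: revealed 6 new [(0,0) (0,1) (1,0) (1,1) (2,0) (2,1)] -> total=6
Click 2 (2,3) count=2: revealed 1 new [(2,3)] -> total=7
Click 3 (1,1) count=2: revealed 0 new [(none)] -> total=7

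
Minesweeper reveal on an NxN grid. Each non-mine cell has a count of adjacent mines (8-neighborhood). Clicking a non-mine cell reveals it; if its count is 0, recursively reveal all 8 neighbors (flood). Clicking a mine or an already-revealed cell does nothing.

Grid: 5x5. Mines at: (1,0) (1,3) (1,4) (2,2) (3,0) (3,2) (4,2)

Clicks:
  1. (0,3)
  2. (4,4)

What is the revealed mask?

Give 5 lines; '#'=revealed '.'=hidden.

Answer: ...#.
.....
...##
...##
...##

Derivation:
Click 1 (0,3) count=2: revealed 1 new [(0,3)] -> total=1
Click 2 (4,4) count=0: revealed 6 new [(2,3) (2,4) (3,3) (3,4) (4,3) (4,4)] -> total=7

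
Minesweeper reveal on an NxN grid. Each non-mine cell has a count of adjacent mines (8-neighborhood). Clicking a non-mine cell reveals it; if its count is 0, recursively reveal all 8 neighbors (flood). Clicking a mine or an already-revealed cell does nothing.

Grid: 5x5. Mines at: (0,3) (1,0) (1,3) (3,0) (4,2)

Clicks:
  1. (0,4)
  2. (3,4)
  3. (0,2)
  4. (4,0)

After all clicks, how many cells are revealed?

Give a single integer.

Answer: 9

Derivation:
Click 1 (0,4) count=2: revealed 1 new [(0,4)] -> total=1
Click 2 (3,4) count=0: revealed 6 new [(2,3) (2,4) (3,3) (3,4) (4,3) (4,4)] -> total=7
Click 3 (0,2) count=2: revealed 1 new [(0,2)] -> total=8
Click 4 (4,0) count=1: revealed 1 new [(4,0)] -> total=9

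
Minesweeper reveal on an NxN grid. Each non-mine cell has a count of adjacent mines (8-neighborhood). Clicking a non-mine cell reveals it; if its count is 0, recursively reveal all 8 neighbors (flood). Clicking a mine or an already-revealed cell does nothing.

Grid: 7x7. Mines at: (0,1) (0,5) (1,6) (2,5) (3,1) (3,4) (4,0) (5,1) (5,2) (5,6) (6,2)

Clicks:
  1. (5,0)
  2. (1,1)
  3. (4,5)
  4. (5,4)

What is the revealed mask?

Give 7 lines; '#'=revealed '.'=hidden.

Answer: .......
.#.....
.......
.......
...###.
#..###.
...###.

Derivation:
Click 1 (5,0) count=2: revealed 1 new [(5,0)] -> total=1
Click 2 (1,1) count=1: revealed 1 new [(1,1)] -> total=2
Click 3 (4,5) count=2: revealed 1 new [(4,5)] -> total=3
Click 4 (5,4) count=0: revealed 8 new [(4,3) (4,4) (5,3) (5,4) (5,5) (6,3) (6,4) (6,5)] -> total=11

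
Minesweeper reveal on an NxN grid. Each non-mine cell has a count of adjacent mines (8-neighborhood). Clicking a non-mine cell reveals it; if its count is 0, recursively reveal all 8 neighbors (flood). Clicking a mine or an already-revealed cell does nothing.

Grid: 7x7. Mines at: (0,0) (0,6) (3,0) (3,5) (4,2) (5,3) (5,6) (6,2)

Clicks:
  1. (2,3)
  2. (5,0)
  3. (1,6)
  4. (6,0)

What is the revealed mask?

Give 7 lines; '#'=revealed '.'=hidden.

Answer: .#####.
.######
.#####.
.####..
##.....
##.....
##.....

Derivation:
Click 1 (2,3) count=0: revealed 19 new [(0,1) (0,2) (0,3) (0,4) (0,5) (1,1) (1,2) (1,3) (1,4) (1,5) (2,1) (2,2) (2,3) (2,4) (2,5) (3,1) (3,2) (3,3) (3,4)] -> total=19
Click 2 (5,0) count=0: revealed 6 new [(4,0) (4,1) (5,0) (5,1) (6,0) (6,1)] -> total=25
Click 3 (1,6) count=1: revealed 1 new [(1,6)] -> total=26
Click 4 (6,0) count=0: revealed 0 new [(none)] -> total=26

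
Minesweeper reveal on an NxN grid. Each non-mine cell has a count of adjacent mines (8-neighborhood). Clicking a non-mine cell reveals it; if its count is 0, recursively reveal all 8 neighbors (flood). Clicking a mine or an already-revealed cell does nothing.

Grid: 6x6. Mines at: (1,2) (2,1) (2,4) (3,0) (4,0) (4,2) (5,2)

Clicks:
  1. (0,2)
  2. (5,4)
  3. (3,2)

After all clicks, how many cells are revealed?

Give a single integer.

Answer: 11

Derivation:
Click 1 (0,2) count=1: revealed 1 new [(0,2)] -> total=1
Click 2 (5,4) count=0: revealed 9 new [(3,3) (3,4) (3,5) (4,3) (4,4) (4,5) (5,3) (5,4) (5,5)] -> total=10
Click 3 (3,2) count=2: revealed 1 new [(3,2)] -> total=11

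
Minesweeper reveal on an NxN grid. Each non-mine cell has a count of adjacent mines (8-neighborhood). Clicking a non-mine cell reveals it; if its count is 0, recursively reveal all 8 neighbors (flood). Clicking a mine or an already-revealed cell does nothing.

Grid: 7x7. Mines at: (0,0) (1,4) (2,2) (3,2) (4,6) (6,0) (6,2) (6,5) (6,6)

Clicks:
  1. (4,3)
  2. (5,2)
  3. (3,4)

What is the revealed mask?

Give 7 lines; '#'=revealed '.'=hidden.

Answer: .......
.......
...###.
...###.
...###.
..####.
.......

Derivation:
Click 1 (4,3) count=1: revealed 1 new [(4,3)] -> total=1
Click 2 (5,2) count=1: revealed 1 new [(5,2)] -> total=2
Click 3 (3,4) count=0: revealed 11 new [(2,3) (2,4) (2,5) (3,3) (3,4) (3,5) (4,4) (4,5) (5,3) (5,4) (5,5)] -> total=13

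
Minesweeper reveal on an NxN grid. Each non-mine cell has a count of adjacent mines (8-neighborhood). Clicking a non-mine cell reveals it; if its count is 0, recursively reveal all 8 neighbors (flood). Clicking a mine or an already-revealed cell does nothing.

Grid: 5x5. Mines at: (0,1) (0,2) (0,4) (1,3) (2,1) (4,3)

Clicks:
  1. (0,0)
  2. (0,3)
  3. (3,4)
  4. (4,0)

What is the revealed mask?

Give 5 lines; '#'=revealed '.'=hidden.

Click 1 (0,0) count=1: revealed 1 new [(0,0)] -> total=1
Click 2 (0,3) count=3: revealed 1 new [(0,3)] -> total=2
Click 3 (3,4) count=1: revealed 1 new [(3,4)] -> total=3
Click 4 (4,0) count=0: revealed 6 new [(3,0) (3,1) (3,2) (4,0) (4,1) (4,2)] -> total=9

Answer: #..#.
.....
.....
###.#
###..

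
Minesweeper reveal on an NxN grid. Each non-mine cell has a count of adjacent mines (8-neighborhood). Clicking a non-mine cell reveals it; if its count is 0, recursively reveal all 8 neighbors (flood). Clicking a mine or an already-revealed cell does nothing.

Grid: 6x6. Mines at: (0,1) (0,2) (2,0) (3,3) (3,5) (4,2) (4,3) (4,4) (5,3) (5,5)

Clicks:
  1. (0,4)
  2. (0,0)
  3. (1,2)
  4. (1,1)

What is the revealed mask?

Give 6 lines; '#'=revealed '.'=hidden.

Click 1 (0,4) count=0: revealed 9 new [(0,3) (0,4) (0,5) (1,3) (1,4) (1,5) (2,3) (2,4) (2,5)] -> total=9
Click 2 (0,0) count=1: revealed 1 new [(0,0)] -> total=10
Click 3 (1,2) count=2: revealed 1 new [(1,2)] -> total=11
Click 4 (1,1) count=3: revealed 1 new [(1,1)] -> total=12

Answer: #..###
.#####
...###
......
......
......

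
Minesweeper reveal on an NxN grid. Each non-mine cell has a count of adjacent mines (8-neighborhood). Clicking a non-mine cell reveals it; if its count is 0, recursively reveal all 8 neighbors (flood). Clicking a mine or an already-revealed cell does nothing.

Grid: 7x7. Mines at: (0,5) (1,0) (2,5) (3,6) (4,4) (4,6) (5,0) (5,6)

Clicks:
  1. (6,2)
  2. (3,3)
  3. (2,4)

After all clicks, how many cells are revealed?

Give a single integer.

Answer: 32

Derivation:
Click 1 (6,2) count=0: revealed 32 new [(0,1) (0,2) (0,3) (0,4) (1,1) (1,2) (1,3) (1,4) (2,0) (2,1) (2,2) (2,3) (2,4) (3,0) (3,1) (3,2) (3,3) (3,4) (4,0) (4,1) (4,2) (4,3) (5,1) (5,2) (5,3) (5,4) (5,5) (6,1) (6,2) (6,3) (6,4) (6,5)] -> total=32
Click 2 (3,3) count=1: revealed 0 new [(none)] -> total=32
Click 3 (2,4) count=1: revealed 0 new [(none)] -> total=32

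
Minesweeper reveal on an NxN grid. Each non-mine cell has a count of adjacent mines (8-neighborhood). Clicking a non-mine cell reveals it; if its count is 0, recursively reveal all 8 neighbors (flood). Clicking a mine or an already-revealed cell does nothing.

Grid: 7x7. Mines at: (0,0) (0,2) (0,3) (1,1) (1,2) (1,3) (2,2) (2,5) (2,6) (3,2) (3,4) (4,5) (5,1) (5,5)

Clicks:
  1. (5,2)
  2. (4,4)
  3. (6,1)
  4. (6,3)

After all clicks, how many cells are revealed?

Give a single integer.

Answer: 10

Derivation:
Click 1 (5,2) count=1: revealed 1 new [(5,2)] -> total=1
Click 2 (4,4) count=3: revealed 1 new [(4,4)] -> total=2
Click 3 (6,1) count=1: revealed 1 new [(6,1)] -> total=3
Click 4 (6,3) count=0: revealed 7 new [(4,2) (4,3) (5,3) (5,4) (6,2) (6,3) (6,4)] -> total=10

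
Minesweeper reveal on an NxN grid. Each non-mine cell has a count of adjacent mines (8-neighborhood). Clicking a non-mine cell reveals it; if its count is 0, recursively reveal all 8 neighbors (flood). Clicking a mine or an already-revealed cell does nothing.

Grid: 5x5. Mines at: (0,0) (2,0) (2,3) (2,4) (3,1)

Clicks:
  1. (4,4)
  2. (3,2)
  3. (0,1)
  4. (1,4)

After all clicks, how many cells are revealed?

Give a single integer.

Click 1 (4,4) count=0: revealed 6 new [(3,2) (3,3) (3,4) (4,2) (4,3) (4,4)] -> total=6
Click 2 (3,2) count=2: revealed 0 new [(none)] -> total=6
Click 3 (0,1) count=1: revealed 1 new [(0,1)] -> total=7
Click 4 (1,4) count=2: revealed 1 new [(1,4)] -> total=8

Answer: 8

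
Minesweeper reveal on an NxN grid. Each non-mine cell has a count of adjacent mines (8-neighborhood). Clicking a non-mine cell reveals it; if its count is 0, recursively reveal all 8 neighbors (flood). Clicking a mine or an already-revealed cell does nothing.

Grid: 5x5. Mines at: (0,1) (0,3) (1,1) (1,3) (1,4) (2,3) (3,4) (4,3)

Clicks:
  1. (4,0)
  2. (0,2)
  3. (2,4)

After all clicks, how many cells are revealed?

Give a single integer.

Click 1 (4,0) count=0: revealed 9 new [(2,0) (2,1) (2,2) (3,0) (3,1) (3,2) (4,0) (4,1) (4,2)] -> total=9
Click 2 (0,2) count=4: revealed 1 new [(0,2)] -> total=10
Click 3 (2,4) count=4: revealed 1 new [(2,4)] -> total=11

Answer: 11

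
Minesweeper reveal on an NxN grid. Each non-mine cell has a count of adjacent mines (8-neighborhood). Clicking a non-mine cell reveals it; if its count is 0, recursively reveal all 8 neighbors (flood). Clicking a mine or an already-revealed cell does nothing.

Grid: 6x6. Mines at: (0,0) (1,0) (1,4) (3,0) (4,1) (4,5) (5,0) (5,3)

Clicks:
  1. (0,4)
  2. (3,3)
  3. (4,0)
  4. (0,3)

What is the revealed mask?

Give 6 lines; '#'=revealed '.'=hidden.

Click 1 (0,4) count=1: revealed 1 new [(0,4)] -> total=1
Click 2 (3,3) count=0: revealed 17 new [(0,1) (0,2) (0,3) (1,1) (1,2) (1,3) (2,1) (2,2) (2,3) (2,4) (3,1) (3,2) (3,3) (3,4) (4,2) (4,3) (4,4)] -> total=18
Click 3 (4,0) count=3: revealed 1 new [(4,0)] -> total=19
Click 4 (0,3) count=1: revealed 0 new [(none)] -> total=19

Answer: .####.
.###..
.####.
.####.
#.###.
......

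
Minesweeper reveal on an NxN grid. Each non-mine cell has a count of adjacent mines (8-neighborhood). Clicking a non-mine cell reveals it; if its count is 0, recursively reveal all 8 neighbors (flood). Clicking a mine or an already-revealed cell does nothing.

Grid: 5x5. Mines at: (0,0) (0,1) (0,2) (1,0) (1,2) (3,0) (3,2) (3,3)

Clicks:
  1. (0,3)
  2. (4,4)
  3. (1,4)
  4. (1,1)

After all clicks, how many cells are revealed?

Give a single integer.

Answer: 8

Derivation:
Click 1 (0,3) count=2: revealed 1 new [(0,3)] -> total=1
Click 2 (4,4) count=1: revealed 1 new [(4,4)] -> total=2
Click 3 (1,4) count=0: revealed 5 new [(0,4) (1,3) (1,4) (2,3) (2,4)] -> total=7
Click 4 (1,1) count=5: revealed 1 new [(1,1)] -> total=8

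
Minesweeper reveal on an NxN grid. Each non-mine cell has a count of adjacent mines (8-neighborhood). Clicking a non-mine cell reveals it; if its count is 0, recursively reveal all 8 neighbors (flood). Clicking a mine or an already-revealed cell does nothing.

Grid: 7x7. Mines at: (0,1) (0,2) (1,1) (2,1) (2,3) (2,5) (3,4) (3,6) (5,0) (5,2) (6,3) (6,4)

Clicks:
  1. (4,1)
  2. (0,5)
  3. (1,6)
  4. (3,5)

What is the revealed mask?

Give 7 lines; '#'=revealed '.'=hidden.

Click 1 (4,1) count=2: revealed 1 new [(4,1)] -> total=1
Click 2 (0,5) count=0: revealed 8 new [(0,3) (0,4) (0,5) (0,6) (1,3) (1,4) (1,5) (1,6)] -> total=9
Click 3 (1,6) count=1: revealed 0 new [(none)] -> total=9
Click 4 (3,5) count=3: revealed 1 new [(3,5)] -> total=10

Answer: ...####
...####
.......
.....#.
.#.....
.......
.......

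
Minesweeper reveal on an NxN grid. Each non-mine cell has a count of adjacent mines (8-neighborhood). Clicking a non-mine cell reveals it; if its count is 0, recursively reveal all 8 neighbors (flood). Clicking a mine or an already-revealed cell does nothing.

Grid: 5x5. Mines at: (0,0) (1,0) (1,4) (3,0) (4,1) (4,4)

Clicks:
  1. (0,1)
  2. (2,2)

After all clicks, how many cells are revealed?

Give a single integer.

Click 1 (0,1) count=2: revealed 1 new [(0,1)] -> total=1
Click 2 (2,2) count=0: revealed 11 new [(0,2) (0,3) (1,1) (1,2) (1,3) (2,1) (2,2) (2,3) (3,1) (3,2) (3,3)] -> total=12

Answer: 12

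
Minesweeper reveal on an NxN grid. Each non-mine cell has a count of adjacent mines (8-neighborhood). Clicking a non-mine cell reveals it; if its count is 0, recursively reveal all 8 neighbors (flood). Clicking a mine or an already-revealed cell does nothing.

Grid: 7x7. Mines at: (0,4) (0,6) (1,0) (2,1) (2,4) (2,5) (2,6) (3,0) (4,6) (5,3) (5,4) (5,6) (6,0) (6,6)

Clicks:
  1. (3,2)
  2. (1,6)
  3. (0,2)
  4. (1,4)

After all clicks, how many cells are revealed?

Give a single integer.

Answer: 9

Derivation:
Click 1 (3,2) count=1: revealed 1 new [(3,2)] -> total=1
Click 2 (1,6) count=3: revealed 1 new [(1,6)] -> total=2
Click 3 (0,2) count=0: revealed 6 new [(0,1) (0,2) (0,3) (1,1) (1,2) (1,3)] -> total=8
Click 4 (1,4) count=3: revealed 1 new [(1,4)] -> total=9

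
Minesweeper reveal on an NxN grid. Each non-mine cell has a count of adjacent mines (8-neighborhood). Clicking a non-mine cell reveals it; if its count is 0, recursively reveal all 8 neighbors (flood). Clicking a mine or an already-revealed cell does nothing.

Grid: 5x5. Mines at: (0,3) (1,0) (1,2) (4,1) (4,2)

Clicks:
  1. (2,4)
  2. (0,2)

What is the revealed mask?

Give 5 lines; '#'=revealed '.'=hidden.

Answer: ..#..
...##
...##
...##
...##

Derivation:
Click 1 (2,4) count=0: revealed 8 new [(1,3) (1,4) (2,3) (2,4) (3,3) (3,4) (4,3) (4,4)] -> total=8
Click 2 (0,2) count=2: revealed 1 new [(0,2)] -> total=9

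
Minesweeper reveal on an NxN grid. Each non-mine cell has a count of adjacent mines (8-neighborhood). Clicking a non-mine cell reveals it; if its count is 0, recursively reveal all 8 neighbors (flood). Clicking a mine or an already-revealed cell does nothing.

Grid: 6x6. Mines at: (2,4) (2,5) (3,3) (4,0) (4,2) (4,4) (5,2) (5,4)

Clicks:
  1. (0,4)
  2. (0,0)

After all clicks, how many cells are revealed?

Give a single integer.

Click 1 (0,4) count=0: revealed 19 new [(0,0) (0,1) (0,2) (0,3) (0,4) (0,5) (1,0) (1,1) (1,2) (1,3) (1,4) (1,5) (2,0) (2,1) (2,2) (2,3) (3,0) (3,1) (3,2)] -> total=19
Click 2 (0,0) count=0: revealed 0 new [(none)] -> total=19

Answer: 19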